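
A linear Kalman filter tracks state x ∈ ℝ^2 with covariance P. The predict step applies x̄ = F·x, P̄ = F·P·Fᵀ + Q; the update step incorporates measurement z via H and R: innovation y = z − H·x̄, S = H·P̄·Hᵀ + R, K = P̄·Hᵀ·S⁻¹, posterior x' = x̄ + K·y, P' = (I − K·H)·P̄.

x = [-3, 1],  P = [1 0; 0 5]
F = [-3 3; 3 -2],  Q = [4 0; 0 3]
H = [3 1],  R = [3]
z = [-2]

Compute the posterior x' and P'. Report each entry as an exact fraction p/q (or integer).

x̄ = F·x = [12, -11]
P̄ = F·P·Fᵀ + Q = [58 -39; -39 32]
y = z − H·x̄ = [-27]
S = H·P̄·Hᵀ + R = [323]
K = P̄·Hᵀ·S⁻¹ = [135/323; -5/19]
x' = x̄ + K·y = [231/323, -74/19]
P' = (I − K·H)·P̄ = [509/323 -66/19; -66/19 183/19]

x' = [231/323, -74/19]
P' = [509/323 -66/19; -66/19 183/19]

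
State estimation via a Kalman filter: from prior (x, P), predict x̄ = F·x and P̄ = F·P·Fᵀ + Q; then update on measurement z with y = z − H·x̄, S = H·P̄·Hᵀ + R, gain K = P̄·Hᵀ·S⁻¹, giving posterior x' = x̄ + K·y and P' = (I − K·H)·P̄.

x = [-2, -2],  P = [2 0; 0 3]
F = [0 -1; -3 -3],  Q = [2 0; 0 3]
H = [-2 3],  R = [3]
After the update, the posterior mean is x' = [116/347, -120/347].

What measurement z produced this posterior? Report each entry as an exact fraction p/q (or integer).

x̄ = F·x = [2, 12]
P̄ = F·P·Fᵀ + Q = [5 9; 9 48]
S = H·P̄·Hᵀ + R = [347]
K = P̄·Hᵀ·S⁻¹ = [17/347; 126/347]
x' − x̄ = [-578/347, -4284/347] = K·y
y = (KᵀK)⁻¹·Kᵀ·(x' − x̄) = [-34]
z = y + H·x̄ = [-34] + [32] = [-2]

z = [-2]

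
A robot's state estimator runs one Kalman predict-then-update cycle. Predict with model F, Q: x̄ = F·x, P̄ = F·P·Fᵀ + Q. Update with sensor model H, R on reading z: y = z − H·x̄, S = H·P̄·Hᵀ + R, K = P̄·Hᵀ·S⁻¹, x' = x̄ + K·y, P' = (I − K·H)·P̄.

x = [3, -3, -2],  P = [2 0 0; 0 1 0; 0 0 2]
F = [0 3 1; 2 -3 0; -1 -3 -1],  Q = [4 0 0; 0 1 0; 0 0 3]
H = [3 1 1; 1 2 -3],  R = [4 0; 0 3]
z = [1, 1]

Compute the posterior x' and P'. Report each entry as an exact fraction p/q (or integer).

x' = [-68473/10043, 1161/83, 67277/10043]
P' = [45945/10043 -687/83 -40668/10043; -687/83 1350/83 663/83; -40668/10043 663/83 42377/10043]

x̄ = F·x = [-11, 15, 8]
P̄ = F·P·Fᵀ + Q = [15 -9 -11; -9 18 5; -11 5 16]
y = z − H·x̄ = [11, 6]
S = H·P̄·Hᵀ + R = [63 53; 53 204]
K = P̄·Hᵀ·S⁻¹ = [3510/10043 565/10043; -12/83 8/83; 149/10043 -2451/10043]
x' = x̄ + K·y = [-68473/10043, 1161/83, 67277/10043]
P' = (I − K·H)·P̄ = [45945/10043 -687/83 -40668/10043; -687/83 1350/83 663/83; -40668/10043 663/83 42377/10043]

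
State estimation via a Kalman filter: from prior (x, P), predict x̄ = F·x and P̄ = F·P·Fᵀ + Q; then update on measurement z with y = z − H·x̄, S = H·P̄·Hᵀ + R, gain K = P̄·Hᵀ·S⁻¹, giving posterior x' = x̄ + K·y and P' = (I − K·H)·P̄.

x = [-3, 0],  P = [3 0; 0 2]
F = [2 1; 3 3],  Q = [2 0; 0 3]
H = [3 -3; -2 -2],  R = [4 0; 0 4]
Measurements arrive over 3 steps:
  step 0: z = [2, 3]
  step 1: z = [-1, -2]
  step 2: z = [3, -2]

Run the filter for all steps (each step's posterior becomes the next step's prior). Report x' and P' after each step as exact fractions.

step 0: x' = [-1032/1877, -2115/1877], P' = [640/1877 264/1877; 264/1877 672/1877]
step 1: x' = [542015/2441281, 1213590/2441281], P' = [798830/2441281 327798/2441281; 327798/2441281 855426/2441281]
step 2: x' = [2887251740/3084932267, 196793625/3084932267], P' = [1008618700/3084932267 413407260/3084932267; 413407260/3084932267 1080090744/3084932267]

step 0: x̄ = F·x = [-6, -9]
step 0: P̄ = F·P·Fᵀ + Q = [16 24; 24 48]
step 0: y = z − H·x̄ = [-7, -27]
step 0: S = H·P̄·Hᵀ + R = [148 192; 192 452]
step 0: K = P̄·Hᵀ·S⁻¹ = [282/1877 -452/1877; -306/1877 -468/1877]
step 0: x' = x̄ + K·y = [-1032/1877, -2115/1877]
step 0: P' = (I − K·H)·P̄ = [640/1877 264/1877; 264/1877 672/1877]
step 1: x̄ = F·x = [-4179/1877, -9441/1877]
step 1: P̄ = F·P·Fᵀ + Q = [8042/1877 8232/1877; 8232/1877 22191/1877]
step 1: y = z − H·x̄ = [-17663/1877, -30994/1877]
step 1: S = H·P̄·Hᵀ + R = [131429/1877 84894/1877; 84894/1877 194296/1877]
step 1: K = P̄·Hᵀ·S⁻¹ = [353274/2441281 -563314/2441281; -395721/2441281 -591612/2441281]
step 1: x' = x̄ + K·y = [542015/2441281, 1213590/2441281]
step 1: P' = (I − K·H)·P̄ = [798830/2441281 327798/2441281; 327798/2441281 855426/2441281]
step 2: x̄ = F·x = [2297620/2441281, 5266815/2441281]
step 2: P̄ = F·P·Fᵀ + Q = [10244500/2441281 10309440/2441281; 10309440/2441281 28112511/2441281]
step 2: y = z − H·x̄ = [16231428/2441281, 10246308/2441281]
step 2: S = H·P̄·Hᵀ + R = [169408303/2441281 107208066/2441281; 107208066/2441281 245668688/2441281]
step 2: K = P̄·Hᵀ·S⁻¹ = [446408580/3084932267 -711012980/3084932267; -500012613/3084932267 -746749002/3084932267]
step 2: x' = x̄ + K·y = [2887251740/3084932267, 196793625/3084932267]
step 2: P' = (I − K·H)·P̄ = [1008618700/3084932267 413407260/3084932267; 413407260/3084932267 1080090744/3084932267]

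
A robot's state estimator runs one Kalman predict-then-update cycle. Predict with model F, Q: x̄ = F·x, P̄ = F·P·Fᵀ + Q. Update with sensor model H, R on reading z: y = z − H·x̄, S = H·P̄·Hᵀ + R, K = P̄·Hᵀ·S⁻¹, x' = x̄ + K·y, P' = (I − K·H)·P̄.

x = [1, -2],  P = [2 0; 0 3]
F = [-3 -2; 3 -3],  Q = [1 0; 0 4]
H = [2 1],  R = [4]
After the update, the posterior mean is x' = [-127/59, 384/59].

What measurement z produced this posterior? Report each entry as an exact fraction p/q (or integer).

x̄ = F·x = [1, 9]
P̄ = F·P·Fᵀ + Q = [31 0; 0 49]
S = H·P̄·Hᵀ + R = [177]
K = P̄·Hᵀ·S⁻¹ = [62/177; 49/177]
x' − x̄ = [-186/59, -147/59] = K·y
y = (KᵀK)⁻¹·Kᵀ·(x' − x̄) = [-9]
z = y + H·x̄ = [-9] + [11] = [2]

z = [2]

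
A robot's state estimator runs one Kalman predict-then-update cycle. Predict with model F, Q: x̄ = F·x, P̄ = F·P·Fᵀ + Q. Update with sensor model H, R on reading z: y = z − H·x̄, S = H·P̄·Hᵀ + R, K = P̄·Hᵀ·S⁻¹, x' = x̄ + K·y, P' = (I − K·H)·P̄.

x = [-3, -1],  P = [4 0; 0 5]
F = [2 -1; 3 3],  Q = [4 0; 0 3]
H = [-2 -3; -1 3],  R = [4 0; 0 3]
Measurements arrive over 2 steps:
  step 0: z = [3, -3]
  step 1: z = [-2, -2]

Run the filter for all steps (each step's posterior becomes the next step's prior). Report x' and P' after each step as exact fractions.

step 0: x' = [-18903/169351, -171237/169351], P' = [127497/169351 -12006/169351; -12006/169351 33312/169351]
step 1: x' = [713254021/502806149, -147209436/502806149], P' = [344452704/502806149 -28305864/502806149; -28305864/502806149 95982108/502806149]

step 0: x̄ = F·x = [-5, -12]
step 0: P̄ = F·P·Fᵀ + Q = [25 9; 9 84]
step 0: y = z − H·x̄ = [-43, 28]
step 0: S = H·P̄·Hᵀ + R = [968 -733; -733 730]
step 0: K = P̄·Hᵀ·S⁻¹ = [-54744/169351 -54505/169351; -18981/169351 37314/169351]
step 0: x' = x̄ + K·y = [-18903/169351, -171237/169351]
step 0: P' = (I − K·H)·P̄ = [127497/169351 -12006/169351; -12006/169351 33312/169351]
step 1: x̄ = F·x = [133431/169351, -570420/169351]
step 1: P̄ = F·P·Fᵀ + Q = [1268728/169351 629028/169351; 629028/169351 1739226/169351]
step 1: y = z − H·x̄ = [-1783100/169351, 1505989/169351]
step 1: S = H·P̄·Hᵀ + R = [28953686/169351 -15002662/169351; -15002662/169351 13655647/169351]
step 1: K = P̄·Hᵀ·S⁻¹ = [-150996954/502806149 -143123432/502806149; -57833649/502806149 105417396/502806149]
step 1: x' = x̄ + K·y = [713254021/502806149, -147209436/502806149]
step 1: P' = (I − K·H)·P̄ = [344452704/502806149 -28305864/502806149; -28305864/502806149 95982108/502806149]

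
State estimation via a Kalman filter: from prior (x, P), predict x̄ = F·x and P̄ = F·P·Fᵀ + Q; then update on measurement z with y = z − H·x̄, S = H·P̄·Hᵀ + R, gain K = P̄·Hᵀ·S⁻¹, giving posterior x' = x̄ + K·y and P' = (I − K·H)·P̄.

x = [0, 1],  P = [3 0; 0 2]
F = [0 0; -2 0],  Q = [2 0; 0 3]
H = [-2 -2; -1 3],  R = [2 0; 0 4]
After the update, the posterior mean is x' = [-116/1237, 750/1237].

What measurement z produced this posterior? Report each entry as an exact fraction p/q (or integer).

z = [-1, 2]

x̄ = F·x = [0, 0]
P̄ = F·P·Fᵀ + Q = [2 0; 0 15]
S = H·P̄·Hᵀ + R = [70 -86; -86 141]
K = P̄·Hᵀ·S⁻¹ = [-368/1237 -242/1237; -180/1237 285/1237]
x' − x̄ = [-116/1237, 750/1237] = K·y
y = (KᵀK)⁻¹·Kᵀ·(x' − x̄) = [-1, 2]
z = y + H·x̄ = [-1, 2] + [0, 0] = [-1, 2]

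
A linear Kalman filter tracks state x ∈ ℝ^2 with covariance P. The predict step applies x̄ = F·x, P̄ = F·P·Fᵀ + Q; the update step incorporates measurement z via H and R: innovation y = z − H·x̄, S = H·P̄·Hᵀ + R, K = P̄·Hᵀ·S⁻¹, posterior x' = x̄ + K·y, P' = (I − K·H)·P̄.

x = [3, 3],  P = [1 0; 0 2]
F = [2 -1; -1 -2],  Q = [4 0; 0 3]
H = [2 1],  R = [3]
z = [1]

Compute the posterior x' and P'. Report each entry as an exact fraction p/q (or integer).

x' = [277/63, -503/63]
P' = [146/63 -226/63; -226/63 500/63]

x̄ = F·x = [3, -9]
P̄ = F·P·Fᵀ + Q = [10 2; 2 12]
y = z − H·x̄ = [4]
S = H·P̄·Hᵀ + R = [63]
K = P̄·Hᵀ·S⁻¹ = [22/63; 16/63]
x' = x̄ + K·y = [277/63, -503/63]
P' = (I − K·H)·P̄ = [146/63 -226/63; -226/63 500/63]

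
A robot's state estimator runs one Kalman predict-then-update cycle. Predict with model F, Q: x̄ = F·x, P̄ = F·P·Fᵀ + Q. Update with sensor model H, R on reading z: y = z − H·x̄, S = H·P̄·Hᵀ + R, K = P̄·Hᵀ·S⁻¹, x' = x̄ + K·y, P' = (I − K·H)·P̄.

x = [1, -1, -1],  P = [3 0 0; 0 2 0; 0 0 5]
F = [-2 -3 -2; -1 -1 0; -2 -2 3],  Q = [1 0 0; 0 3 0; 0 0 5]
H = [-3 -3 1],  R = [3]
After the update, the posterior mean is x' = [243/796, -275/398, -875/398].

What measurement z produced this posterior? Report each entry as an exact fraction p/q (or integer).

z = [-1]

x̄ = F·x = [3, 0, -3]
P̄ = F·P·Fᵀ + Q = [51 12 -6; 12 8 10; -6 10 70]
S = H·P̄·Hᵀ + R = [796]
K = P̄·Hᵀ·S⁻¹ = [-195/796; -25/398; 29/398]
x' − x̄ = [-2145/796, -275/398, 319/398] = K·y
y = (KᵀK)⁻¹·Kᵀ·(x' − x̄) = [11]
z = y + H·x̄ = [11] + [-12] = [-1]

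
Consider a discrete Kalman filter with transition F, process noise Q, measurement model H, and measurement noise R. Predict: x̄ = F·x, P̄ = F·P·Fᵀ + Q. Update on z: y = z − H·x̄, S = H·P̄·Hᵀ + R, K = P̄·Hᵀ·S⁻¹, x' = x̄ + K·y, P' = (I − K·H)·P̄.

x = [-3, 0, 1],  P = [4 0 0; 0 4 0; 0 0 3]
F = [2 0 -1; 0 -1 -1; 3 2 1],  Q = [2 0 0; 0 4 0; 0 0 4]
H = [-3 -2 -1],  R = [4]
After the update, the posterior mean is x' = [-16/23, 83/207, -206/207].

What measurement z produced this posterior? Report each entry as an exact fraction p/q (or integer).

z = [2]

x̄ = F·x = [-7, -1, -8]
P̄ = F·P·Fᵀ + Q = [21 3 21; 3 11 -11; 21 -11 59]
S = H·P̄·Hᵀ + R = [414]
K = P̄·Hᵀ·S⁻¹ = [-5/23; -10/207; -50/207]
x' − x̄ = [145/23, 290/207, 1450/207] = K·y
y = (KᵀK)⁻¹·Kᵀ·(x' − x̄) = [-29]
z = y + H·x̄ = [-29] + [31] = [2]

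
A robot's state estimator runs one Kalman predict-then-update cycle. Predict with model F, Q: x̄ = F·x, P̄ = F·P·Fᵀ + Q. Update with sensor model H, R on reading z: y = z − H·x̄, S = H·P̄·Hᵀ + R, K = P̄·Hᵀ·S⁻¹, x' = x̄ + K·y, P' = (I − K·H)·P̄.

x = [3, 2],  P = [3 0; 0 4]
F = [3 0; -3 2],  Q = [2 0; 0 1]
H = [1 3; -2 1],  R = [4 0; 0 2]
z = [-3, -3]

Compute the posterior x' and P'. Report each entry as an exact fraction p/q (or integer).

x' = [30316/28409, -34021/28409]
P' = [12266/28409 878/28409; 878/28409 10198/28409]

x̄ = F·x = [9, -5]
P̄ = F·P·Fᵀ + Q = [29 -27; -27 44]
y = z − H·x̄ = [3, 20]
S = H·P̄·Hᵀ + R = [267 209; 209 270]
K = P̄·Hᵀ·S⁻¹ = [3725/28409 -11827/28409; 7868/28409 4221/28409]
x' = x̄ + K·y = [30316/28409, -34021/28409]
P' = (I − K·H)·P̄ = [12266/28409 878/28409; 878/28409 10198/28409]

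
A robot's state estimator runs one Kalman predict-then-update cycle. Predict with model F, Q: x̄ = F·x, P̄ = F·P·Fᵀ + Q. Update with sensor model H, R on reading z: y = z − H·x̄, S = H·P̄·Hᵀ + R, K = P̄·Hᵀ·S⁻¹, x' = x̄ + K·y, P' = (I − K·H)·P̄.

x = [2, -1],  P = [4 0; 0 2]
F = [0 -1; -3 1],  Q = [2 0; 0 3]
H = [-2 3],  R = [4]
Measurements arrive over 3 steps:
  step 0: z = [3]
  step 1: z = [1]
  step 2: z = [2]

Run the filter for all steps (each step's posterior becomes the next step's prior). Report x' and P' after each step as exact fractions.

step 0: x' = [7/59, 411/413], P' = [208/59 136/59; 136/59 804/413]
step 1: x' = [-76553/68463, -2957/7607], P' = [249898/68463 18940/7607; 18940/7607 16212/7607]
step 2: x' = [41207/415485, 36128/46165], P' = [4692178/1246455 1068916/415485; 1068916/415485 303412/138495]

step 0: x̄ = F·x = [1, -7]
step 0: P̄ = F·P·Fᵀ + Q = [4 -2; -2 41]
step 0: y = z − H·x̄ = [26]
step 0: S = H·P̄·Hᵀ + R = [413]
step 0: K = P̄·Hᵀ·S⁻¹ = [-2/59; 127/413]
step 0: x' = x̄ + K·y = [7/59, 411/413]
step 0: P' = (I − K·H)·P̄ = [208/59 136/59; 136/59 804/413]
step 1: x̄ = F·x = [-411/413, 264/413]
step 1: P̄ = F·P·Fᵀ + Q = [1630/413 2052/413; 2052/413 9435/413]
step 1: y = z − H·x̄ = [-1201/413]
step 1: S = H·P̄·Hᵀ + R = [68463/413]
step 1: K = P̄·Hᵀ·S⁻¹ = [2896/68463; 2689/7607]
step 1: x' = x̄ + K·y = [-76553/68463, -2957/7607]
step 1: P' = (I − K·H)·P̄ = [249898/68463 18940/7607; 18940/7607 16212/7607]
step 2: x̄ = F·x = [2957/7607, 67682/22821]
step 2: P̄ = F·P·Fᵀ + Q = [31426/7607 40608/7607; 40608/7607 175291/7607]
step 2: y = z − H·x̄ = [-46554/7607]
step 2: S = H·P̄·Hᵀ + R = [1246455/7607]
step 2: K = P̄·Hᵀ·S⁻¹ = [58972/1246455; 148219/415485]
step 2: x' = x̄ + K·y = [41207/415485, 36128/46165]
step 2: P' = (I − K·H)·P̄ = [4692178/1246455 1068916/415485; 1068916/415485 303412/138495]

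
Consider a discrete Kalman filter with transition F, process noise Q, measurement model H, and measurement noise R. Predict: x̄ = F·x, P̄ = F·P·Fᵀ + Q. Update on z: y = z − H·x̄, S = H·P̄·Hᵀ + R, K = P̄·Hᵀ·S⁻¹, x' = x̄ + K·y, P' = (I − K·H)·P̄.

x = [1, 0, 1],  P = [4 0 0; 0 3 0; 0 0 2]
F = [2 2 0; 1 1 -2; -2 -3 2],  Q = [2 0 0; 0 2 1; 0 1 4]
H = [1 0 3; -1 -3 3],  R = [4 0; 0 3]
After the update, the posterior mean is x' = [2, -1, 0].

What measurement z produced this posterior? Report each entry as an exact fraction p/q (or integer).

z = [2, 1]

x̄ = F·x = [2, -1, 0]
P̄ = F·P·Fᵀ + Q = [30 14 -34; 14 17 -24; -34 -24 55]
S = H·P̄·Hᵀ + R = [325 639; 639 1401]
K = P̄·Hᵀ·S⁻¹ = [1719/7834 -1757/7834; 2095/15668 -7463/47004; 1727/7834 2183/23502]
x' − x̄ = [0, 0, 0] = K·y
y = (KᵀK)⁻¹·Kᵀ·(x' − x̄) = [0, 0]
z = y + H·x̄ = [0, 0] + [2, 1] = [2, 1]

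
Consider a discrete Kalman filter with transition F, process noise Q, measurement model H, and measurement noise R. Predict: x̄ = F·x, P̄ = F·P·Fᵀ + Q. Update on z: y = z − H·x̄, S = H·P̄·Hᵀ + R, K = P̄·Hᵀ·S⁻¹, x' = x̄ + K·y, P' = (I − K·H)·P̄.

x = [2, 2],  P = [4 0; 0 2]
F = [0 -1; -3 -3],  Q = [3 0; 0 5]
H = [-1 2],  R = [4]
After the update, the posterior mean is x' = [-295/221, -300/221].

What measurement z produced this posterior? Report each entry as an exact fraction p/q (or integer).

z = [-1]

x̄ = F·x = [-2, -12]
P̄ = F·P·Fᵀ + Q = [5 6; 6 59]
S = H·P̄·Hᵀ + R = [221]
K = P̄·Hᵀ·S⁻¹ = [7/221; 112/221]
x' − x̄ = [147/221, 2352/221] = K·y
y = (KᵀK)⁻¹·Kᵀ·(x' − x̄) = [21]
z = y + H·x̄ = [21] + [-22] = [-1]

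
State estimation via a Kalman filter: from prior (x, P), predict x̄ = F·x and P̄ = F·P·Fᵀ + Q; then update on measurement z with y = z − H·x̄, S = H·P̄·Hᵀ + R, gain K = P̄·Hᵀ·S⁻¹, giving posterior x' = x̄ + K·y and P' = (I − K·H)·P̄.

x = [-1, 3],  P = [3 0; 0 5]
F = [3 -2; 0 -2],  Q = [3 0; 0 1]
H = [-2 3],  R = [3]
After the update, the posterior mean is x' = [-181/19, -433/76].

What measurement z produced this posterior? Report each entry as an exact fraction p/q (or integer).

z = [2]

x̄ = F·x = [-9, -6]
P̄ = F·P·Fᵀ + Q = [50 20; 20 21]
S = H·P̄·Hᵀ + R = [152]
K = P̄·Hᵀ·S⁻¹ = [-5/19; 23/152]
x' − x̄ = [-10/19, 23/76] = K·y
y = (KᵀK)⁻¹·Kᵀ·(x' − x̄) = [2]
z = y + H·x̄ = [2] + [0] = [2]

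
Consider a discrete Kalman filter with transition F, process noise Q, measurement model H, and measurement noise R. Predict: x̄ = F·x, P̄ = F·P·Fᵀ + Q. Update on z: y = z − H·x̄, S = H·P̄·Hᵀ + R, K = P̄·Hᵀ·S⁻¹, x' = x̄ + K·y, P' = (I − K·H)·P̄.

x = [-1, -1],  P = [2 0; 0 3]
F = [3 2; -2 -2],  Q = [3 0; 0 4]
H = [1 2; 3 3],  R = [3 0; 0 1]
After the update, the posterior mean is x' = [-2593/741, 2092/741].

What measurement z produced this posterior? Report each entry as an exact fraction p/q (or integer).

z = [2, -2]

x̄ = F·x = [-5, 4]
P̄ = F·P·Fᵀ + Q = [33 -24; -24 24]
S = H·P̄·Hᵀ + R = [36 27; 27 82]
K = P̄·Hᵀ·S⁻¹ = [-653/741 153/247; 656/741 -72/247]
x' − x̄ = [1112/741, -872/741] = K·y
y = (KᵀK)⁻¹·Kᵀ·(x' − x̄) = [-1, 1]
z = y + H·x̄ = [-1, 1] + [3, -3] = [2, -2]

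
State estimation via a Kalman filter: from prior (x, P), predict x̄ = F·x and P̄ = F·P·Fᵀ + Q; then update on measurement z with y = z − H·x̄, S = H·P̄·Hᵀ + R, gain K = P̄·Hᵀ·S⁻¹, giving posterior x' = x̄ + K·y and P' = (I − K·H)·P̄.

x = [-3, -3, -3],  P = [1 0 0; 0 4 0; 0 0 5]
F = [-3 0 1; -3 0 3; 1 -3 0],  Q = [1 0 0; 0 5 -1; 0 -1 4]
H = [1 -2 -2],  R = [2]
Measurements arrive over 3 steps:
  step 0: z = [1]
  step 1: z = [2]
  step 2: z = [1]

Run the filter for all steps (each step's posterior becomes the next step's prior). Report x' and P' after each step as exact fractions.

step 0: x' = [231/43, -2, 181/43], P' = [3786/301 114/7 -426/43; 114/7 241/7 -26; -426/43 -26 916/43]
step 1: x' = [-19860548/1104689, -15507482/1104689, 4481451/1104689], P' = [45636390/1104689 32082520/1104689 -9038304/1104689; 32082520/1104689 26959131/1104689 -10525145/1104689; -9038304/1104689 -10525145/1104689 6278321/1104689]
step 2: x' = [1659106577/231425047, 4278869963/1157125235, -91636778/165303605], P' = [16833881952/231425047 11875441565/231425047 -480465153/33060721; 11875441565/231425047 92998934991/2314250470 -4636025461/330607210; -480465153/33060721 -4636025461/330607210 2299798867/330607210]

step 0: x̄ = F·x = [6, 0, 6]
step 0: P̄ = F·P·Fᵀ + Q = [15 24 -3; 24 59 -4; -3 -4 41]
step 0: y = z − H·x̄ = [7]
step 0: S = H·P̄·Hᵀ + R = [301]
step 0: K = P̄·Hᵀ·S⁻¹ = [-27/301; -2/7; -11/43]
step 0: x' = x̄ + K·y = [231/43, -2, 181/43]
step 0: P' = (I − K·H)·P̄ = [3786/301 114/7 -426/43; 114/7 241/7 -26; -426/43 -26 916/43]
step 1: x̄ = F·x = [-512/43, -150/43, 489/43]
step 1: P̄ = F·P·Fᵀ + Q = [58679/301 89094/301 7608/43; 89094/301 146963/301 13421/43; 7608/43 13421/43 9835/43]
step 1: y = z − H·x̄ = [1276/43]
step 1: S = H·P̄·Hᵀ + R = [1104689/301]
step 1: K = P̄·Hᵀ·S⁻¹ = [-226021/1104689; -392726/1104689; -272328/1104689]
step 1: x' = x̄ + K·y = [-19860548/1104689, -15507482/1104689, 4481451/1104689]
step 1: P' = (I − K·H)·P̄ = [45636390/1104689 32082520/1104689 -9038304/1104689; 32082520/1104689 26959131/1104689 -10525145/1104689; -9038304/1104689 -10525145/1104689 6278321/1104689]
step 2: x̄ = F·x = [64063095/1104689, 73025997/1104689, 26661898/1104689]
step 2: P̄ = F·P·Fᵀ + Q = [472340344/1104689 538022121/1104689 174370641/1104689; 538022121/1104689 635445316/1104689 218340214/1104689; 174370641/1104689 218340214/1104689 100192205/1104689]
step 2: y = z − H·x̄ = [136417384/1104689]
step 2: S = H·P̄·Hᵀ + R = [2314250470/1104689]
step 2: K = P̄·Hᵀ·S⁻¹ = [-95244518/231425047; -1169548939/2314250470; -66099171/330607210]
step 2: x' = x̄ + K·y = [1659106577/231425047, 4278869963/1157125235, -91636778/165303605]
step 2: P' = (I − K·H)·P̄ = [16833881952/231425047 11875441565/231425047 -480465153/33060721; 11875441565/231425047 92998934991/2314250470 -4636025461/330607210; -480465153/33060721 -4636025461/330607210 2299798867/330607210]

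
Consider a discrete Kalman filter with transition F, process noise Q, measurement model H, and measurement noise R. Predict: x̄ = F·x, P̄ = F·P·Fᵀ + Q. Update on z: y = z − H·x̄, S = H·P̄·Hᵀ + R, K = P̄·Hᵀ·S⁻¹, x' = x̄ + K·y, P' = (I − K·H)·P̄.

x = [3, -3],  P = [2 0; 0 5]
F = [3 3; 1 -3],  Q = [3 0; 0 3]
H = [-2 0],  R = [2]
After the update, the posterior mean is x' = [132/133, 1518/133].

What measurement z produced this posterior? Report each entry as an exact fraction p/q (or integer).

x̄ = F·x = [0, 12]
P̄ = F·P·Fᵀ + Q = [66 -39; -39 50]
S = H·P̄·Hᵀ + R = [266]
K = P̄·Hᵀ·S⁻¹ = [-66/133; 39/133]
x' − x̄ = [132/133, -78/133] = K·y
y = (KᵀK)⁻¹·Kᵀ·(x' − x̄) = [-2]
z = y + H·x̄ = [-2] + [0] = [-2]

z = [-2]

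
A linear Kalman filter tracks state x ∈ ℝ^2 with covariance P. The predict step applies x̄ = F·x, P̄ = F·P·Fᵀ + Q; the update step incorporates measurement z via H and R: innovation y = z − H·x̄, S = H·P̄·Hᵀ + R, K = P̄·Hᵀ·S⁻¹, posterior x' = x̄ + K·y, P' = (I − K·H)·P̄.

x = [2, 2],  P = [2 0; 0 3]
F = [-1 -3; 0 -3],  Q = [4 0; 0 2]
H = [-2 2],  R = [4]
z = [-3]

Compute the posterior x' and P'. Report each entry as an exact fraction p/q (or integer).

x̄ = F·x = [-8, -6]
P̄ = F·P·Fᵀ + Q = [33 27; 27 29]
y = z − H·x̄ = [-7]
S = H·P̄·Hᵀ + R = [36]
K = P̄·Hᵀ·S⁻¹ = [-1/3; 1/9]
x' = x̄ + K·y = [-17/3, -61/9]
P' = (I − K·H)·P̄ = [29 85/3; 85/3 257/9]

x' = [-17/3, -61/9]
P' = [29 85/3; 85/3 257/9]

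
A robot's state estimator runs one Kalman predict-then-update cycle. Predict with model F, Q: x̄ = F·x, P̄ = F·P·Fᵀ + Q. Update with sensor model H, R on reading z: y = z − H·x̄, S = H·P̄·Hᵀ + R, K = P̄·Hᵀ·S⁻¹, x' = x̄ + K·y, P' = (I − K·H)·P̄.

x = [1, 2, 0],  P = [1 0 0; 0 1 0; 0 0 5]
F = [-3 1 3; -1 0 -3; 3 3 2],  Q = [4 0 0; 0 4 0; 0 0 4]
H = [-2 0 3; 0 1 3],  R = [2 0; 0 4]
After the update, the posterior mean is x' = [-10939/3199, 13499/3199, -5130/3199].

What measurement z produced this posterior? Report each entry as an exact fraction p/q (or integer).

z = [2, -1]

x̄ = F·x = [-1, -1, 9]
P̄ = F·P·Fᵀ + Q = [59 -42 24; -42 50 -33; 24 -33 42]
S = H·P̄·Hᵀ + R = [328 219; 219 234]
K = P̄·Hᵀ·S⁻¹ = [-1926/3199 6638/9597; 2407/9597 -12787/28791; -235/3199 4474/9597]
x' − x̄ = [-7740/3199, 16698/3199, -33921/3199] = K·y
y = (KᵀK)⁻¹·Kᵀ·(x' − x̄) = [-27, -27]
z = y + H·x̄ = [-27, -27] + [29, 26] = [2, -1]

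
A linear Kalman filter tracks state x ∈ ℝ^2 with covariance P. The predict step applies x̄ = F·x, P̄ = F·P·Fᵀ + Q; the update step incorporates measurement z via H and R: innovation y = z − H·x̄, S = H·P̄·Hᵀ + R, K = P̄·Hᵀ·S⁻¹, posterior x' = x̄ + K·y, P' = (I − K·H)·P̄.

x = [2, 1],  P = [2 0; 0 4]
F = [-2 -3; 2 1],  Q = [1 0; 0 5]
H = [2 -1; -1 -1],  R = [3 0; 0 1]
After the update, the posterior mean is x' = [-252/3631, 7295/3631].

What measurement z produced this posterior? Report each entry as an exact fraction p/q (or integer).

x̄ = F·x = [-7, 5]
P̄ = F·P·Fᵀ + Q = [45 -20; -20 17]
S = H·P̄·Hᵀ + R = [280 -53; -53 23]
K = P̄·Hᵀ·S⁻¹ = [1205/3631 -1170/3631; -1152/3631 -2181/3631]
x' − x̄ = [25165/3631, -10860/3631] = K·y
y = (KᵀK)⁻¹·Kᵀ·(x' − x̄) = [17, -4]
z = y + H·x̄ = [17, -4] + [-19, 2] = [-2, -2]

z = [-2, -2]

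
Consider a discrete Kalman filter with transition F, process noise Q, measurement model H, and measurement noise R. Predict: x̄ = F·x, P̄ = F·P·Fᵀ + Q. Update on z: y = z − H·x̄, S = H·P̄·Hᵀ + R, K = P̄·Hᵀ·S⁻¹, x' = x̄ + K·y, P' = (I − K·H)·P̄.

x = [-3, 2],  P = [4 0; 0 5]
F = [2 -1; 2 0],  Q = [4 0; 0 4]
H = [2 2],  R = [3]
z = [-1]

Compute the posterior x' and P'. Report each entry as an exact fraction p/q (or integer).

x̄ = F·x = [-8, -6]
P̄ = F·P·Fᵀ + Q = [25 16; 16 20]
y = z − H·x̄ = [27]
S = H·P̄·Hᵀ + R = [311]
K = P̄·Hᵀ·S⁻¹ = [82/311; 72/311]
x' = x̄ + K·y = [-274/311, 78/311]
P' = (I − K·H)·P̄ = [1051/311 -928/311; -928/311 1036/311]

x' = [-274/311, 78/311]
P' = [1051/311 -928/311; -928/311 1036/311]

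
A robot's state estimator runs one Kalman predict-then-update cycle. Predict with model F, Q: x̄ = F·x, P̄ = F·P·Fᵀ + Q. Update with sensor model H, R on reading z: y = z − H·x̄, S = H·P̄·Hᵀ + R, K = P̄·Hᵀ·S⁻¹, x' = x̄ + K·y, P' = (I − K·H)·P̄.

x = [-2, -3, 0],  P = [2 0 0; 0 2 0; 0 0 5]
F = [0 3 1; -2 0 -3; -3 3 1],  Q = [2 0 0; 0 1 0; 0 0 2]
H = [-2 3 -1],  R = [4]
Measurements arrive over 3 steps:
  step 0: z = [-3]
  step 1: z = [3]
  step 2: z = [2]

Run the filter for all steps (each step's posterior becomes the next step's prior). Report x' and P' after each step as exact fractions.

step 0: x̄ = F·x = [-9, 4, -3]
step 0: P̄ = F·P·Fᵀ + Q = [25 -15 23; -15 54 -3; 23 -3 43]
step 0: y = z − H·x̄ = [-36]
step 0: S = H·P̄·Hᵀ + R = [923]
step 0: K = P̄·Hᵀ·S⁻¹ = [-118/923; 15/71; -98/923]
step 0: x' = x̄ + K·y = [-4059/923, -256/71, 759/923]
step 0: P' = (I − K·H)·P̄ = [9151/923 705/71 9665/923; 705/71 909/71 1257/71; 9665/923 1257/71 30085/923]
step 1: x̄ = F·x = [-9225/923, 5841/923, 2952/923]
step 1: P̄ = F·P·Fᵀ + Q = [236330/923 -311644/923 123004/923; -311644/923 424272/923 -169753/923; 123004/923 -169753/923 95729/923]
step 1: y = z − H·x̄ = [-30252/923]
step 1: S = H·P̄·Hᵀ + R = [10113451/923]
step 1: K = P̄·Hᵀ·S⁻¹ = [-1530596/10113451; 2065857/10113451; -850996/10113451]
step 1: x' = x̄ + K·y = [-50913321/10113451, -3709251/10113451, 60237528/10113451]
step 1: P' = (I − K·H)·P̄ = [51341018/10113451 11046736/10113451 -63419444/10113451; 11046736/10113451 25015101/10113451 44688403/10113451; -63419444/10113451 44688403/10113451 264308081/10113451]
step 2: x̄ = F·x = [49109775/10113451, -78885942/10113451, 201849738/10113451]
step 2: P̄ = F·P·Fᵀ + Q = [777801310/10113451 -1134561398/10113451 848412116/10113451; -1134561398/10113451 1833216924/10113451 -1397290286/10113451; 848412116/10113451 -1397290286/10113451 1421545888/10113451]
step 2: y = z − H·x̄ = [556954016/10113451]
step 2: S = H·P̄·Hᵀ + R = [46464284204/10113451]
step 2: K = P̄·Hᵀ·S⁻¹ = [-2903849465/23232142102; 4583031927/23232142102; -3655120489/23232142102]
step 2: x' = x̄ + K·y = [-23552066945/11616071051, 35588674074/11616071051, 131194968026/11616071051]
step 2: P' = (I − K·H)·P̄ = [59589309835/11616071051 12783865607/11616071051 -75019323919/11616071051; 12783865607/11616071051 28733653545/11616071051 51467165567/11616071051; -75019323919/11616071051 51467165567/11616071051 311750385517/11616071051]

step 0: x' = [-4059/923, -256/71, 759/923], P' = [9151/923 705/71 9665/923; 705/71 909/71 1257/71; 9665/923 1257/71 30085/923]
step 1: x' = [-50913321/10113451, -3709251/10113451, 60237528/10113451], P' = [51341018/10113451 11046736/10113451 -63419444/10113451; 11046736/10113451 25015101/10113451 44688403/10113451; -63419444/10113451 44688403/10113451 264308081/10113451]
step 2: x' = [-23552066945/11616071051, 35588674074/11616071051, 131194968026/11616071051], P' = [59589309835/11616071051 12783865607/11616071051 -75019323919/11616071051; 12783865607/11616071051 28733653545/11616071051 51467165567/11616071051; -75019323919/11616071051 51467165567/11616071051 311750385517/11616071051]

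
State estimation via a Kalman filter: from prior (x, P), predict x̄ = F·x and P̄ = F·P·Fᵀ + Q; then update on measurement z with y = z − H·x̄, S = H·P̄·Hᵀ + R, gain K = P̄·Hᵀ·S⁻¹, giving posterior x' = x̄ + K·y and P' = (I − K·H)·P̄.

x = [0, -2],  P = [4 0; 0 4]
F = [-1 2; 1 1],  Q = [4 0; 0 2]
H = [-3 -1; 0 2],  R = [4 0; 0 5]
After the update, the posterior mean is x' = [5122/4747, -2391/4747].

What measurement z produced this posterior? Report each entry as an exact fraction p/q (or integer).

x̄ = F·x = [-4, -2]
P̄ = F·P·Fᵀ + Q = [24 4; 4 10]
S = H·P̄·Hᵀ + R = [254 -44; -44 45]
K = P̄·Hᵀ·S⁻¹ = [-1534/4747 -656/4747; -55/4747 2056/4747]
x' − x̄ = [24110/4747, 7103/4747] = K·y
y = (KᵀK)⁻¹·Kᵀ·(x' − x̄) = [-17, 3]
z = y + H·x̄ = [-17, 3] + [14, -4] = [-3, -1]

z = [-3, -1]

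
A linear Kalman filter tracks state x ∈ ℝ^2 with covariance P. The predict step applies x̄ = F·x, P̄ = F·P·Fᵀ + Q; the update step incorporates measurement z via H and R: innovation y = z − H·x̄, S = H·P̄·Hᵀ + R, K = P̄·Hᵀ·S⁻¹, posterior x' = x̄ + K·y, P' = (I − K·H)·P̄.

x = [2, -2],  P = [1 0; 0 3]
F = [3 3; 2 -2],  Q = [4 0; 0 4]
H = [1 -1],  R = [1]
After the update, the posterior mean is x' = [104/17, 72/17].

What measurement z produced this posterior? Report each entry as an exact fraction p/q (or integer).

z = [2]

x̄ = F·x = [0, 8]
P̄ = F·P·Fᵀ + Q = [40 -12; -12 20]
S = H·P̄·Hᵀ + R = [85]
K = P̄·Hᵀ·S⁻¹ = [52/85; -32/85]
x' − x̄ = [104/17, -64/17] = K·y
y = (KᵀK)⁻¹·Kᵀ·(x' − x̄) = [10]
z = y + H·x̄ = [10] + [-8] = [2]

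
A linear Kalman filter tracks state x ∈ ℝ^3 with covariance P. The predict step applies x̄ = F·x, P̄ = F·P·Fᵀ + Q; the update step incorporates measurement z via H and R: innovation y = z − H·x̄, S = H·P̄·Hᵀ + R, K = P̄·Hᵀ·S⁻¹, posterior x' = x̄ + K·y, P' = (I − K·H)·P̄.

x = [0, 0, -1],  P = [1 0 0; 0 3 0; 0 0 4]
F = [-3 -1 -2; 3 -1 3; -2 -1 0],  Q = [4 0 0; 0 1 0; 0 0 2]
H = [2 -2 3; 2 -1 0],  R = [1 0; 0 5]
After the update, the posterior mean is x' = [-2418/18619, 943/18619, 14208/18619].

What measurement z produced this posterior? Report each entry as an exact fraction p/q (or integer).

z = [2, -1]

x̄ = F·x = [2, -3, 0]
P̄ = F·P·Fᵀ + Q = [32 -30 9; -30 49 -3; 9 -3 9]
S = H·P̄·Hᵀ + R = [790 469; 469 302]
K = P̄·Hᵀ·S⁻¹ = [1516/18619 3441/18619; 687/18619 -7787/18619; 5553/18619 -7329/18619]
x' − x̄ = [-39656/18619, 56800/18619, 14208/18619] = K·y
y = (KᵀK)⁻¹·Kᵀ·(x' − x̄) = [-8, -8]
z = y + H·x̄ = [-8, -8] + [10, 7] = [2, -1]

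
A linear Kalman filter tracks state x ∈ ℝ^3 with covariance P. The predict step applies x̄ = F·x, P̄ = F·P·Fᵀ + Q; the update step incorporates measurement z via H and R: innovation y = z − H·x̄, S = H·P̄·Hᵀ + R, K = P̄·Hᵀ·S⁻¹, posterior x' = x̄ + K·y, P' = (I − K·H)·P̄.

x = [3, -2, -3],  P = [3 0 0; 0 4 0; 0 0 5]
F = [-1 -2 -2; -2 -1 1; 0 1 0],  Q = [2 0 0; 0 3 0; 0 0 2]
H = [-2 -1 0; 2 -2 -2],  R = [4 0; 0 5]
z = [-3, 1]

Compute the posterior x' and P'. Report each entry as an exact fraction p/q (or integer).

x' = [741/796, 155/199, -291/398]
P' = [8831/9552 -383/597 1869/1592; -383/597 1640/597 -526/199; 1869/1592 -526/199 3101/796]

x̄ = F·x = [7, -7, -2]
P̄ = F·P·Fᵀ + Q = [41 4 -8; 4 24 -4; -8 -4 6]
y = z − H·x̄ = [4, -31]
S = H·P̄·Hᵀ + R = [208 -148; -148 289]
K = P̄·Hᵀ·S⁻¹ = [-5767/19104 749/4776; -437/1194 -178/597; 235/3184 -25/796]
x' = x̄ + K·y = [741/796, 155/199, -291/398]
P' = (I − K·H)·P̄ = [8831/9552 -383/597 1869/1592; -383/597 1640/597 -526/199; 1869/1592 -526/199 3101/796]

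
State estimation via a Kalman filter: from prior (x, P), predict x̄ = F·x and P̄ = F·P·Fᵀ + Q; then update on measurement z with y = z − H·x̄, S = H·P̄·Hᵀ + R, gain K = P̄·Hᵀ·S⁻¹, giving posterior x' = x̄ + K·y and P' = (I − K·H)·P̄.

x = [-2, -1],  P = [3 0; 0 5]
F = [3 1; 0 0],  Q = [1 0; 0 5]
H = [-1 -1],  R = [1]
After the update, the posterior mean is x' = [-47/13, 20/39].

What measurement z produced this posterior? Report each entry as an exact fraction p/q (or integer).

x̄ = F·x = [-7, 0]
P̄ = F·P·Fᵀ + Q = [33 0; 0 5]
S = H·P̄·Hᵀ + R = [39]
K = P̄·Hᵀ·S⁻¹ = [-11/13; -5/39]
x' − x̄ = [44/13, 20/39] = K·y
y = (KᵀK)⁻¹·Kᵀ·(x' − x̄) = [-4]
z = y + H·x̄ = [-4] + [7] = [3]

z = [3]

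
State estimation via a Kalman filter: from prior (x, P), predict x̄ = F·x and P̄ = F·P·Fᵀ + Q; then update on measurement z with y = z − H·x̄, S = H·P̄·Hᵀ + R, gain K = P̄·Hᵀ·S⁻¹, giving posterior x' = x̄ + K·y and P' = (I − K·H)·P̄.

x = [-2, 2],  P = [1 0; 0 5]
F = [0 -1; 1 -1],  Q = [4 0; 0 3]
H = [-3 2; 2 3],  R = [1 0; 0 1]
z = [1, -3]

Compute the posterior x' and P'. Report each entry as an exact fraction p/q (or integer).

x̄ = F·x = [-2, -4]
P̄ = F·P·Fᵀ + Q = [9 5; 5 9]
y = z − H·x̄ = [3, 13]
S = H·P̄·Hᵀ + R = [58 -25; -25 178]
K = P̄·Hᵀ·S⁻¹ = [-2201/9699 1489/9699; 1459/9699 2221/9699]
x' = x̄ + K·y = [-6644/9699, -5546/9699]
P' = (I − K·H)·P̄ = [737/9699 5/9699; 5/9699 737/9699]

x' = [-6644/9699, -5546/9699]
P' = [737/9699 5/9699; 5/9699 737/9699]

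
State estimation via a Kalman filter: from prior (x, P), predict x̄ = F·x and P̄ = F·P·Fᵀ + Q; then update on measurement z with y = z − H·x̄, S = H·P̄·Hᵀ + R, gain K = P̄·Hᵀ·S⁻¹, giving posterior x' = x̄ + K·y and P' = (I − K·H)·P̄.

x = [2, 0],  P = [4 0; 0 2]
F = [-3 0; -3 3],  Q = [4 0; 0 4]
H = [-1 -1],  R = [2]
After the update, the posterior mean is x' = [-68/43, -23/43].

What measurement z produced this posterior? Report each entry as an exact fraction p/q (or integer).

z = [2]

x̄ = F·x = [-6, -6]
P̄ = F·P·Fᵀ + Q = [40 36; 36 58]
S = H·P̄·Hᵀ + R = [172]
K = P̄·Hᵀ·S⁻¹ = [-19/43; -47/86]
x' − x̄ = [190/43, 235/43] = K·y
y = (KᵀK)⁻¹·Kᵀ·(x' − x̄) = [-10]
z = y + H·x̄ = [-10] + [12] = [2]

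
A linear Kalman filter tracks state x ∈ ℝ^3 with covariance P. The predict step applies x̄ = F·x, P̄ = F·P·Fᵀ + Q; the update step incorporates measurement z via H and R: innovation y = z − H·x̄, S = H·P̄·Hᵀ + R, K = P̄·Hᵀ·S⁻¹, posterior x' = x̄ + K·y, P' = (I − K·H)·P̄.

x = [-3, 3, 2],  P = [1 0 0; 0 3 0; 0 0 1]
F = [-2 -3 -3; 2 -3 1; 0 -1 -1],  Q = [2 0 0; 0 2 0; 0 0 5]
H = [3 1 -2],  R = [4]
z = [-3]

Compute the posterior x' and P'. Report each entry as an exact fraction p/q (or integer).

x' = [-15/22, -169/22, -71/22]
P' = [437/99 -133/33 395/99; -133/33 205/11 95/33; 395/99 95/33 722/99]

x̄ = F·x = [-9, -13, -5]
P̄ = F·P·Fᵀ + Q = [42 20 12; 20 34 8; 12 8 9]
y = z − H·x̄ = [27]
S = H·P̄·Hᵀ + R = [396]
K = P̄·Hᵀ·S⁻¹ = [61/198; 13/66; 13/198]
x' = x̄ + K·y = [-15/22, -169/22, -71/22]
P' = (I − K·H)·P̄ = [437/99 -133/33 395/99; -133/33 205/11 95/33; 395/99 95/33 722/99]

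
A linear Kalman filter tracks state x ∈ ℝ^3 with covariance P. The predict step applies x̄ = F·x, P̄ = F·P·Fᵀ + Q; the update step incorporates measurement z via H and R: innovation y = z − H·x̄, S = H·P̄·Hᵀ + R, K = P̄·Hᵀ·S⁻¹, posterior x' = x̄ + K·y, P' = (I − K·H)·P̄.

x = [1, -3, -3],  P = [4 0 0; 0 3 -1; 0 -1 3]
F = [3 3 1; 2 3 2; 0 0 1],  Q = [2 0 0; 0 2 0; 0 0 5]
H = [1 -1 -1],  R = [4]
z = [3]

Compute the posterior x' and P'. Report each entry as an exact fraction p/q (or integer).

x̄ = F·x = [-9, -13, -3]
P̄ = F·P·Fᵀ + Q = [62 48 0; 48 45 3; 0 3 8]
y = z − H·x̄ = [-4]
S = H·P̄·Hᵀ + R = [29]
K = P̄·Hᵀ·S⁻¹ = [14/29; 0; -11/29]
x' = x̄ + K·y = [-317/29, -13, -43/29]
P' = (I − K·H)·P̄ = [1602/29 48 154/29; 48 45 3; 154/29 3 111/29]

x' = [-317/29, -13, -43/29]
P' = [1602/29 48 154/29; 48 45 3; 154/29 3 111/29]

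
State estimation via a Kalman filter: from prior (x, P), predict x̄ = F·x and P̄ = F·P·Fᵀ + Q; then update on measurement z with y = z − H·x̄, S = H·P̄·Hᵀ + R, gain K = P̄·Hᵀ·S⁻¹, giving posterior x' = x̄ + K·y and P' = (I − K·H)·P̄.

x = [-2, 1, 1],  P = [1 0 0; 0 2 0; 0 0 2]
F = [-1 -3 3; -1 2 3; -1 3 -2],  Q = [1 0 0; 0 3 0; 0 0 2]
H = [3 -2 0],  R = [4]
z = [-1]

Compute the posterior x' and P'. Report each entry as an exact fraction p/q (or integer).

x̄ = F·x = [2, 7, 3]
P̄ = F·P·Fᵀ + Q = [38 7 -29; 7 30 1; -29 1 29]
y = z − H·x̄ = [7]
S = H·P̄·Hᵀ + R = [382]
K = P̄·Hᵀ·S⁻¹ = [50/191; -39/382; -89/382]
x' = x̄ + K·y = [732/191, 2401/382, 523/382]
P' = (I − K·H)·P̄ = [2258/191 3287/191 -1089/191; 3287/191 9939/382 -3089/382; -1089/191 -3089/382 3157/382]

x' = [732/191, 2401/382, 523/382]
P' = [2258/191 3287/191 -1089/191; 3287/191 9939/382 -3089/382; -1089/191 -3089/382 3157/382]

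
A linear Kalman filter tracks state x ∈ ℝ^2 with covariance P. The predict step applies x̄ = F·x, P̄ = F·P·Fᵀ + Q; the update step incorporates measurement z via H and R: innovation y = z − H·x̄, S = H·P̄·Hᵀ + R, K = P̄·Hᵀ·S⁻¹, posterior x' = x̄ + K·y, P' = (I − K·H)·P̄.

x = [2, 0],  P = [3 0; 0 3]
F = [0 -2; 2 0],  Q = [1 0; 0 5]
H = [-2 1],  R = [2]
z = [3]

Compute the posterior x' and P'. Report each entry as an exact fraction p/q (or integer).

x̄ = F·x = [0, 4]
P̄ = F·P·Fᵀ + Q = [13 0; 0 17]
y = z − H·x̄ = [-1]
S = H·P̄·Hᵀ + R = [71]
K = P̄·Hᵀ·S⁻¹ = [-26/71; 17/71]
x' = x̄ + K·y = [26/71, 267/71]
P' = (I − K·H)·P̄ = [247/71 442/71; 442/71 918/71]

x' = [26/71, 267/71]
P' = [247/71 442/71; 442/71 918/71]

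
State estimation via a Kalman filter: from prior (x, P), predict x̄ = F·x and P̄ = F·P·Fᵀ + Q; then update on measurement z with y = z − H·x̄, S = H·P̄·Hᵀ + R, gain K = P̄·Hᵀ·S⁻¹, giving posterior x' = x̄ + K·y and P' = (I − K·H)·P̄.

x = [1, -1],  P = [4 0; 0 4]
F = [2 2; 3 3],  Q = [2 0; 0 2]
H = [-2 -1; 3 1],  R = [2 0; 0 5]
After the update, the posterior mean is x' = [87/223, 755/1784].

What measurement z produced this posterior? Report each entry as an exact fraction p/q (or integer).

x̄ = F·x = [0, 0]
P̄ = F·P·Fᵀ + Q = [34 48; 48 74]
S = H·P̄·Hᵀ + R = [404 -518; -518 673]
K = P̄·Hᵀ·S⁻¹ = [-23/223 32/223; -743/1784 3/892]
x' − x̄ = [87/223, 755/1784] = K·y
y = (KᵀK)⁻¹·Kᵀ·(x' − x̄) = [-1, 2]
z = y + H·x̄ = [-1, 2] + [0, 0] = [-1, 2]

z = [-1, 2]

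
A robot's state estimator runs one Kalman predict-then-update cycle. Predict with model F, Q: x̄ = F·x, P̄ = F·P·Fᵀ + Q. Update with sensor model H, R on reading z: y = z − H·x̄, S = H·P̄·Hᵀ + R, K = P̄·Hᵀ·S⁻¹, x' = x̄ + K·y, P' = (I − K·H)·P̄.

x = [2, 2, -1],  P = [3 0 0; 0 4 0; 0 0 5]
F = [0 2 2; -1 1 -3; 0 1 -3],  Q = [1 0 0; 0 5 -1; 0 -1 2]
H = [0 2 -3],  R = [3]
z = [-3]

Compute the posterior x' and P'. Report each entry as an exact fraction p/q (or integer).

x̄ = F·x = [2, 3, 5]
P̄ = F·P·Fᵀ + Q = [37 -22 -22; -22 57 48; -22 48 51]
y = z − H·x̄ = [6]
S = H·P̄·Hᵀ + R = [114]
K = P̄·Hᵀ·S⁻¹ = [11/57; -5/19; -1/2]
x' = x̄ + K·y = [60/19, 27/19, 2]
P' = (I − K·H)·P̄ = [1867/57 -308/19 -11; -308/19 933/19 33; -11 33 45/2]

x' = [60/19, 27/19, 2]
P' = [1867/57 -308/19 -11; -308/19 933/19 33; -11 33 45/2]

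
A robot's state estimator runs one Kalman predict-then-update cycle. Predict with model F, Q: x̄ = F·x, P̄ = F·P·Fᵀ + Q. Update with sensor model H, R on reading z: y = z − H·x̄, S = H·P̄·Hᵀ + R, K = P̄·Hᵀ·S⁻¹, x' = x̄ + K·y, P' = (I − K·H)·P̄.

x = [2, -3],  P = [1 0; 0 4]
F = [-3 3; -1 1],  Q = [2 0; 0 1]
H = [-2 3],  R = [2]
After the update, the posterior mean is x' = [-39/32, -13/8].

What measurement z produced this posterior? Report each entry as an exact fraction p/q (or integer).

z = [-3]

x̄ = F·x = [-15, -5]
P̄ = F·P·Fᵀ + Q = [47 15; 15 6]
S = H·P̄·Hᵀ + R = [64]
K = P̄·Hᵀ·S⁻¹ = [-49/64; -3/16]
x' − x̄ = [441/32, 27/8] = K·y
y = (KᵀK)⁻¹·Kᵀ·(x' − x̄) = [-18]
z = y + H·x̄ = [-18] + [15] = [-3]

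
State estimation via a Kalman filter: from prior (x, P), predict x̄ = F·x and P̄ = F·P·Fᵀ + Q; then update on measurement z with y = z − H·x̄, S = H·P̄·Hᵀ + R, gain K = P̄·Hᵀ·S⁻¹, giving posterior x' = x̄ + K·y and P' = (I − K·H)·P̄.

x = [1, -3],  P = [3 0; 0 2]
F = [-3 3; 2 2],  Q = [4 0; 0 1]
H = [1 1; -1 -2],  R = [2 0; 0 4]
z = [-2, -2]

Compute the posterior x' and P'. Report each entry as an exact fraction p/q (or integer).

x' = [-7418/1451, 4564/1451]
P' = [12308/1451 -7992/1451; -7992/1451 6126/1451]

x̄ = F·x = [-12, -4]
P̄ = F·P·Fᵀ + Q = [49 -6; -6 21]
y = z − H·x̄ = [14, -22]
S = H·P̄·Hᵀ + R = [60 -73; -73 113]
K = P̄·Hᵀ·S⁻¹ = [2158/1451 919/1451; -933/1451 -1065/1451]
x' = x̄ + K·y = [-7418/1451, 4564/1451]
P' = (I − K·H)·P̄ = [12308/1451 -7992/1451; -7992/1451 6126/1451]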